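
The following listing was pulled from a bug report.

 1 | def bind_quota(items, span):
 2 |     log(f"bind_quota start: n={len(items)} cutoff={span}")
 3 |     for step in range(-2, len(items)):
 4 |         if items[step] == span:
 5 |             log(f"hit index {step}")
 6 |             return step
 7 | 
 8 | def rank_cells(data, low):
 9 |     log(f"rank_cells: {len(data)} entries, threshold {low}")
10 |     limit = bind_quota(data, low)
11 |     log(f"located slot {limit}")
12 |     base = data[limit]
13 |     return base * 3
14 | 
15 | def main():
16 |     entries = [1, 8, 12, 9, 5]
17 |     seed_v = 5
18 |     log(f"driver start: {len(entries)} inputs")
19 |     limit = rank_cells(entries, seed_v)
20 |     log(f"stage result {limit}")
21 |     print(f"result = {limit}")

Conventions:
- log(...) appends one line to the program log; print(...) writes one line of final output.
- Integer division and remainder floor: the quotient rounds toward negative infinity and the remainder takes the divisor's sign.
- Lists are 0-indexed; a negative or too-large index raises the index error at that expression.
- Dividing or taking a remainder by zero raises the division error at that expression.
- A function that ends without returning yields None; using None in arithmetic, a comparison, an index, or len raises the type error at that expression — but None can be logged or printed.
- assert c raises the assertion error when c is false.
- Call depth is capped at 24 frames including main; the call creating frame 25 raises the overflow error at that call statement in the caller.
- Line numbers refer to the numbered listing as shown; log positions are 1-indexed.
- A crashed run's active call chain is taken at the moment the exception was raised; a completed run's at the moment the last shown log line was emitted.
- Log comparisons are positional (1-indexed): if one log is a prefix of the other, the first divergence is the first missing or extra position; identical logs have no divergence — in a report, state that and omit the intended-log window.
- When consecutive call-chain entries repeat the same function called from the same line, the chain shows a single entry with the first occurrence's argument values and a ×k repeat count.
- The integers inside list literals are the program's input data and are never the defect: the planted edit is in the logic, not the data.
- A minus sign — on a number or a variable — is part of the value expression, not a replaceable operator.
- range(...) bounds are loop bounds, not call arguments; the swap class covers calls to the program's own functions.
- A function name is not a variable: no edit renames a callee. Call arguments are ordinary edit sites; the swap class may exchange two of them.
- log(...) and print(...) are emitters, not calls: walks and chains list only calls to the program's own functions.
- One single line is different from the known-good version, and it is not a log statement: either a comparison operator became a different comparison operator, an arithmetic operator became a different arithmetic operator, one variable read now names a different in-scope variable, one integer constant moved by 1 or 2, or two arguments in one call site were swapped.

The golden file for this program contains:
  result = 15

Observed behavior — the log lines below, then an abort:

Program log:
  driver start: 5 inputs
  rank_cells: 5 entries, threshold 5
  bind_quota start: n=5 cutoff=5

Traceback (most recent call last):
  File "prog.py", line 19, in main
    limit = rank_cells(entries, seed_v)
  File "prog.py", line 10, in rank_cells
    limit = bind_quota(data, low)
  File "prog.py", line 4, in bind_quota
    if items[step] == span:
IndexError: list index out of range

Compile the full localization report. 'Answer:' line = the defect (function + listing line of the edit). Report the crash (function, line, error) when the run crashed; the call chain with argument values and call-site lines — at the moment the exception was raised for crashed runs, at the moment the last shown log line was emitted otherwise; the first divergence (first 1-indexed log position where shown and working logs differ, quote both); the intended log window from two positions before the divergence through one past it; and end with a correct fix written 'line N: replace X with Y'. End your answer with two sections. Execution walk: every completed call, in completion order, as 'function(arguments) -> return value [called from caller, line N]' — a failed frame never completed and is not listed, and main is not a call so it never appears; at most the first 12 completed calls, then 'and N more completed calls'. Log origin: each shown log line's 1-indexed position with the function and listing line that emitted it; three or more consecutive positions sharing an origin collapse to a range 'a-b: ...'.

Answer: the defect is in bind_quota at line 3.
The tell: The faulty run's log stops after 3 lines; the working version's next line would be 'hit index 4'.
Crash: bind_quota, line 4, IndexError.
Call chain: main -> rank_cells([1, 8, 12, 9, 5], 5) (called at line 19) -> bind_quota([1, 8, 12, 9, 5], 5) (called at line 10).
First divergence: position 4 — after 3 matching lines the faulty run goes silent; intended next line 'hit index 4'.
Intended log window:
  2: rank_cells: 5 entries, threshold 5
  3: bind_quota start: n=5 cutoff=5
  4: hit index 4
  5: located slot 4
Execution walk:
  (no call completed)
Origin of each log line:
  1: emitted by main (line 18)
  2: emitted by rank_cells (line 9)
  3: emitted by bind_quota (line 2)
A correct fix: line 3: replace `-2` with `0`.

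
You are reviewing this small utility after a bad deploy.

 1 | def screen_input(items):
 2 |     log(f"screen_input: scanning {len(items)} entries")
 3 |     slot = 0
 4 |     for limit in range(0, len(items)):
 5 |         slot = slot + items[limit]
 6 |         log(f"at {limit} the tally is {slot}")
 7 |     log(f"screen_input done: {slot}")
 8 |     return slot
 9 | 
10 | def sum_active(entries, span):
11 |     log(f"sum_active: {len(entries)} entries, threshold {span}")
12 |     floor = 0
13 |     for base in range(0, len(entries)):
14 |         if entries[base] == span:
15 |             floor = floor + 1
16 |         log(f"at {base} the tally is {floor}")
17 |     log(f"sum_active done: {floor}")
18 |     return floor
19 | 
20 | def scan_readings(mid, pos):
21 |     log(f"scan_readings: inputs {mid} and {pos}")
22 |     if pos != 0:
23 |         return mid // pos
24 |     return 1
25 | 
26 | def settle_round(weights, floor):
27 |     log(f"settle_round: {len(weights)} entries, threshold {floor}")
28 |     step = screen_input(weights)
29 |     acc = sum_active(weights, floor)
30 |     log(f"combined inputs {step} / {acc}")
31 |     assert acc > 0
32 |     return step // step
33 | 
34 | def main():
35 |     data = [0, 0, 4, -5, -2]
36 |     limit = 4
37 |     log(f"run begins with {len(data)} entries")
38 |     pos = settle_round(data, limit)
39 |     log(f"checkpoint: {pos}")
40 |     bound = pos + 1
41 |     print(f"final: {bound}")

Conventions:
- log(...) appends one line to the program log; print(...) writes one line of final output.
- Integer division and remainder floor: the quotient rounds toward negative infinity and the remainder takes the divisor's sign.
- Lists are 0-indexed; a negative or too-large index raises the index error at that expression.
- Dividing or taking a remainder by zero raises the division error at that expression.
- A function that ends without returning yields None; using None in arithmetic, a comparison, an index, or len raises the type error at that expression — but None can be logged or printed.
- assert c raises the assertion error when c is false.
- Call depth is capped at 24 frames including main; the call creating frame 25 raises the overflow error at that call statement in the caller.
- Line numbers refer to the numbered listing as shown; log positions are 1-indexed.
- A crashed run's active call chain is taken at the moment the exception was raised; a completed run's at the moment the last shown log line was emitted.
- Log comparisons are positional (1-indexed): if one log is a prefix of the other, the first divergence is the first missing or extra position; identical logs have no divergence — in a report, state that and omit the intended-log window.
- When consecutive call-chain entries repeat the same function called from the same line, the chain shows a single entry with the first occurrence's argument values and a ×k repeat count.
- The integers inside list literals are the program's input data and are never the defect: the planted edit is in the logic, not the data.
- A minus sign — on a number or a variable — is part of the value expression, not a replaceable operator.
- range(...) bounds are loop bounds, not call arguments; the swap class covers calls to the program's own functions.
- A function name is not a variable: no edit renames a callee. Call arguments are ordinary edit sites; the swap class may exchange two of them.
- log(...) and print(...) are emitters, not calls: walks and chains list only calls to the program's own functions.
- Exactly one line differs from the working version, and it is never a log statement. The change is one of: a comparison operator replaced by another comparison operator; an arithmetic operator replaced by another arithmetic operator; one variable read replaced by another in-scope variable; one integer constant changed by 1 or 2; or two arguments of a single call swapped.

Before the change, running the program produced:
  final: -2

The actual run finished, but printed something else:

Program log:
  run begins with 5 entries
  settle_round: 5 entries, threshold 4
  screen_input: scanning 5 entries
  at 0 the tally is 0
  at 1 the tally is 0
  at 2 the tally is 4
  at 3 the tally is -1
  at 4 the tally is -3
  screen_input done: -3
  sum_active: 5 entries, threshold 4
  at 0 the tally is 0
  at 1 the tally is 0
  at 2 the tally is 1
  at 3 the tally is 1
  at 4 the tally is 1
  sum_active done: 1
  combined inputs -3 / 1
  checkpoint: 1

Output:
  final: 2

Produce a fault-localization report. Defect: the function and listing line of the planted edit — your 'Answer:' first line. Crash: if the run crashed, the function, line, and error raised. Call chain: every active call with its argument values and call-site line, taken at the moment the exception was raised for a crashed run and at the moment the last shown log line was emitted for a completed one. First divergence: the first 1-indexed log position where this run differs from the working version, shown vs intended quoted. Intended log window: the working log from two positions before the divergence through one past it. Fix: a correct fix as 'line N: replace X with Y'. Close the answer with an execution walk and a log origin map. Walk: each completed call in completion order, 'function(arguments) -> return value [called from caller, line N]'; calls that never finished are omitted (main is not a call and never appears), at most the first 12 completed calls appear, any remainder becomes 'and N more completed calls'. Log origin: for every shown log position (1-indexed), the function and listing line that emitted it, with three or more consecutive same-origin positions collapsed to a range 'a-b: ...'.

Answer: the defect is in settle_round at line 32.
Key fact: At log position 18 the runs split — shown 'checkpoint: 1', but the working version logs 'checkpoint: -3'.
Call chain: main.
First divergence: position 18 — shown 'checkpoint: 1', intended 'checkpoint: -3'.
Intended log window:
  16: sum_active done: 1
  17: combined inputs -3 / 1
  18: checkpoint: -3
Execution walk:
  screen_input([0, 0, 4, -5, -2]) -> -3  [called from settle_round, line 28]
  sum_active([0, 0, 4, -5, -2], 4) -> 1  [called from settle_round, line 29]
  settle_round([0, 0, 4, -5, -2], 4) -> 1  [called from main, line 38]
Log origin:
  1 — main, line 37
  2 — settle_round, line 27
  3 — screen_input, line 2
  4-8 — screen_input, line 6
  9 — screen_input, line 7
  10 — sum_active, line 11
  11-15 — sum_active, line 16
  16 — sum_active, line 17
  17 — settle_round, line 30
  18 — main, line 39
A correct fix: line 32: replace `step // step` with `step // acc`.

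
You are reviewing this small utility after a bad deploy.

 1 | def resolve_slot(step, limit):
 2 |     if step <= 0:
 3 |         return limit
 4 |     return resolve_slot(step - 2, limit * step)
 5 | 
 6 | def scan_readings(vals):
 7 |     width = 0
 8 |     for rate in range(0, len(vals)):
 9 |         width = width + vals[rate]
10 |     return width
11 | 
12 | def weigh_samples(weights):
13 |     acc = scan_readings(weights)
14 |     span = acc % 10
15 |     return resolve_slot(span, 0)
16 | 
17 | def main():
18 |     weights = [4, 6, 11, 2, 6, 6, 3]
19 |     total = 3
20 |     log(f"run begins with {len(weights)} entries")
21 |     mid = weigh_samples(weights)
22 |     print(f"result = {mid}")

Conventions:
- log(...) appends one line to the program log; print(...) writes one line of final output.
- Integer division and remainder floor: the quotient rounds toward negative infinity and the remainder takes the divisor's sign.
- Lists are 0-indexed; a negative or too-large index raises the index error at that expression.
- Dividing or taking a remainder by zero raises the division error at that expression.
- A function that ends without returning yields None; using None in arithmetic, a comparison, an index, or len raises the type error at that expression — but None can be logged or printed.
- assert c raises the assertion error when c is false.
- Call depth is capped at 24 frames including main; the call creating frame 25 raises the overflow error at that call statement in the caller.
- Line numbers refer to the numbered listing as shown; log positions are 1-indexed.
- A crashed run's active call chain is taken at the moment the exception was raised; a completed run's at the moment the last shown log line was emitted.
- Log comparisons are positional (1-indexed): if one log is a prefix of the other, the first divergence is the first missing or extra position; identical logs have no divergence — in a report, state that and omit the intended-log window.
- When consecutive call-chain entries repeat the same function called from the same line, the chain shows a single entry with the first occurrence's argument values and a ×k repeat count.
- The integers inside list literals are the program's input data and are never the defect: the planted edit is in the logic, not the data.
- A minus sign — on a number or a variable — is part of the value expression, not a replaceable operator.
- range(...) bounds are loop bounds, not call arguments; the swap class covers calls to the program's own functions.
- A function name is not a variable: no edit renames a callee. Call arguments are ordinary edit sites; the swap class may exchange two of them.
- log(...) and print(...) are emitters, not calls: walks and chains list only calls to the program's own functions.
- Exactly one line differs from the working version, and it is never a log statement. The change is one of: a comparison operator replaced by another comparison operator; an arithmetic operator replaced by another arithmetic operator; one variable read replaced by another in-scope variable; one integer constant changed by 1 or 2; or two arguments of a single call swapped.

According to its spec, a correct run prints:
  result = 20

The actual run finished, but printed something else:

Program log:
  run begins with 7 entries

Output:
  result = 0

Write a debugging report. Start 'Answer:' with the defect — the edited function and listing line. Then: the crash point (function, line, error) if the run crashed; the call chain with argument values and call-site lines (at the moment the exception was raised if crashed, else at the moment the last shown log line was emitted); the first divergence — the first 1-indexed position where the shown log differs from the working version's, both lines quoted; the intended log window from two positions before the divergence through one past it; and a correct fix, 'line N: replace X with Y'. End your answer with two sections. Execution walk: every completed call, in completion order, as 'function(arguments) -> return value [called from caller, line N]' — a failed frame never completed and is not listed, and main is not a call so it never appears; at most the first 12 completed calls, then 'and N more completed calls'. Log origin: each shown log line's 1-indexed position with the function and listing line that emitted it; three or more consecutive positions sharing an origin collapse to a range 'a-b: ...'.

Answer: the defect is in resolve_slot at line 4.
Key observation: The two runs log identically and part ways only at the printed values.
Call chain: main.
First divergence: none — the logs agree in full.
Execution walk:
  scan_readings([4, 6, 11, 2, 6, 6, 3]) -> 38  [called from weigh_samples, line 13]
  resolve_slot(0, 0) -> 0  [called from resolve_slot, line 4]
  resolve_slot(2, 0) -> 0  [called from resolve_slot, line 4]
  resolve_slot(4, 0) -> 0  [called from resolve_slot, line 4]
  resolve_slot(6, 0) -> 0  [called from resolve_slot, line 4]
  resolve_slot(8, 0) -> 0  [called from weigh_samples, line 15]
  weigh_samples([4, 6, 11, 2, 6, 6, 3]) -> 0  [called from main, line 21]
Log origin:
  1 — main, line 20
A correct fix: line 4: replace `*` with `+`.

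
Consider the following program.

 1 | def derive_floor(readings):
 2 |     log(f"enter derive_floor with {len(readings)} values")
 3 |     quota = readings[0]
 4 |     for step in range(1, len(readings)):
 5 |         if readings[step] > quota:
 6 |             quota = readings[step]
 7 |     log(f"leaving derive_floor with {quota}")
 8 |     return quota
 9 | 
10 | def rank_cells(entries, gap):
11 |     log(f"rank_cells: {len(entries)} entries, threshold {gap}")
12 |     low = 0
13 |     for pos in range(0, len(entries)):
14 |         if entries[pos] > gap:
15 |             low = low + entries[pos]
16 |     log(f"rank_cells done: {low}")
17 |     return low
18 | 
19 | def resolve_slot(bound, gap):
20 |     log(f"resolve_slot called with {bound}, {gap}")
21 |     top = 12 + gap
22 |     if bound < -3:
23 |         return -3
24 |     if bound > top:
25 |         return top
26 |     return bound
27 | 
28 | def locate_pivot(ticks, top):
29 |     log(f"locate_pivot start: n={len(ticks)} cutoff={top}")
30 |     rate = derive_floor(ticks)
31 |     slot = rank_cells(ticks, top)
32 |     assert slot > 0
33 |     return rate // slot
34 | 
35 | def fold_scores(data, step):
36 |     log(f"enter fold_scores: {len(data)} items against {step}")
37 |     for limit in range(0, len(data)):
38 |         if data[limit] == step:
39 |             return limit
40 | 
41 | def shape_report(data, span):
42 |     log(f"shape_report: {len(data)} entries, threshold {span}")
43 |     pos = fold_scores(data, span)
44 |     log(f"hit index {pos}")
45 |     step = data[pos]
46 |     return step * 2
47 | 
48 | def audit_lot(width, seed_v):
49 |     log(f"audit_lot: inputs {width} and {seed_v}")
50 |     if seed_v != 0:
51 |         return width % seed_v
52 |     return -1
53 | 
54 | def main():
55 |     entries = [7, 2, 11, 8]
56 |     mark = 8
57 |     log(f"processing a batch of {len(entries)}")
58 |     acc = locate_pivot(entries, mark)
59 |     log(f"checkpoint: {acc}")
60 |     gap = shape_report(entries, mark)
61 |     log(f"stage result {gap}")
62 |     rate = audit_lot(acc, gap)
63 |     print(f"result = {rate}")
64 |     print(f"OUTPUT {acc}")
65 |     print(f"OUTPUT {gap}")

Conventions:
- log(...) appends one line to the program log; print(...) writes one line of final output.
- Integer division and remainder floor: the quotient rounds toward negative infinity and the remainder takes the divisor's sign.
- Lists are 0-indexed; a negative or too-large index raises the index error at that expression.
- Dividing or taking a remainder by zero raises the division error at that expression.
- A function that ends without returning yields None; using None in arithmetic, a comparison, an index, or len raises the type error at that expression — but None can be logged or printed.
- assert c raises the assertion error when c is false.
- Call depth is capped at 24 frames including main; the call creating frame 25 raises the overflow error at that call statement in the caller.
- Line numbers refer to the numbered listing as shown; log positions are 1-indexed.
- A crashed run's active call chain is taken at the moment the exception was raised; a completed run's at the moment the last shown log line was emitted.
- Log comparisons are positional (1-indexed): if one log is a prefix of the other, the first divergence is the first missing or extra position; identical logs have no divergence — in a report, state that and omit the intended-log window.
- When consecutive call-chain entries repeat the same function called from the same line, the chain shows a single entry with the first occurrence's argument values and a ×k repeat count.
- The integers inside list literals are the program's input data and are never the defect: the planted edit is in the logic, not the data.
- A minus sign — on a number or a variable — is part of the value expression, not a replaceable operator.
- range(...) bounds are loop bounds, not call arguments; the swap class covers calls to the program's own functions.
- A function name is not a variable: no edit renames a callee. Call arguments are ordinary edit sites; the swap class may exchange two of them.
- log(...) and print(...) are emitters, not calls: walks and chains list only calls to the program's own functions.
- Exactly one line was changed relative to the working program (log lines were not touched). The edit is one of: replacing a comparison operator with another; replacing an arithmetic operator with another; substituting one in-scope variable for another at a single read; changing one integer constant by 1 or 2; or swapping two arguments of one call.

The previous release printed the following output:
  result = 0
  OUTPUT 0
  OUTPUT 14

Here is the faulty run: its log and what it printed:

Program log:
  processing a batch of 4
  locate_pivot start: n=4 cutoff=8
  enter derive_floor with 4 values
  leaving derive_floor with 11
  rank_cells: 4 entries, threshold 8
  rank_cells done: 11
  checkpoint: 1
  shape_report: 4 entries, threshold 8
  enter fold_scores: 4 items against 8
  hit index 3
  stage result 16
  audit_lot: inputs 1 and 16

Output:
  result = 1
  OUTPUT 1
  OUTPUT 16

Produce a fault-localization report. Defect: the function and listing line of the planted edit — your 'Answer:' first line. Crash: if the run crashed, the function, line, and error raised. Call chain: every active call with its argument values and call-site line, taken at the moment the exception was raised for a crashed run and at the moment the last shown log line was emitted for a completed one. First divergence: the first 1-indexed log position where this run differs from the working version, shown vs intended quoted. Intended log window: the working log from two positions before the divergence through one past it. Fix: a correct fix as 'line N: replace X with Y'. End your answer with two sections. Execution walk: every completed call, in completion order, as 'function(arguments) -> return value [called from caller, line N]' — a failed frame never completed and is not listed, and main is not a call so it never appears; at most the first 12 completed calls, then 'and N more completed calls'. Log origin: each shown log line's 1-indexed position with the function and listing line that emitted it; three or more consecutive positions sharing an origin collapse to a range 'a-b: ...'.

Answer: the defect is in main at line 56.
Key observation: Log line 2 is where behavior first shows: 'locate_pivot start: n=4 cutoff=8' appears instead of 'locate_pivot start: n=4 cutoff=7'.
Call chain: main -> audit_lot(1, 16) (called at line 62).
First divergence: at position 2 the run shows 'locate_pivot start: n=4 cutoff=8' where the working version logs 'locate_pivot start: n=4 cutoff=7'.
Intended log window:
  1: processing a batch of 4
  2: locate_pivot start: n=4 cutoff=7
  3: enter derive_floor with 4 values
Execution walk:
  derive_floor([7, 2, 11, 8]) -> 11  [called from locate_pivot, line 30]
  rank_cells([7, 2, 11, 8], 8) -> 11  [called from locate_pivot, line 31]
  locate_pivot([7, 2, 11, 8], 8) -> 1  [called from main, line 58]
  fold_scores([7, 2, 11, 8], 8) -> 3  [called from shape_report, line 43]
  shape_report([7, 2, 11, 8], 8) -> 16  [called from main, line 60]
  audit_lot(1, 16) -> 1  [called from main, line 62]
Log origin:
  1: emitted by main (line 57)
  2: emitted by locate_pivot (line 29)
  3: emitted by derive_floor (line 2)
  4: emitted by derive_floor (line 7)
  5: emitted by rank_cells (line 11)
  6: emitted by rank_cells (line 16)
  7: emitted by main (line 59)
  8: emitted by shape_report (line 42)
  9: emitted by fold_scores (line 36)
  10: emitted by shape_report (line 44)
  11: emitted by main (line 61)
  12: emitted by audit_lot (line 49)
A correct fix: line 56: replace `8` with `7`.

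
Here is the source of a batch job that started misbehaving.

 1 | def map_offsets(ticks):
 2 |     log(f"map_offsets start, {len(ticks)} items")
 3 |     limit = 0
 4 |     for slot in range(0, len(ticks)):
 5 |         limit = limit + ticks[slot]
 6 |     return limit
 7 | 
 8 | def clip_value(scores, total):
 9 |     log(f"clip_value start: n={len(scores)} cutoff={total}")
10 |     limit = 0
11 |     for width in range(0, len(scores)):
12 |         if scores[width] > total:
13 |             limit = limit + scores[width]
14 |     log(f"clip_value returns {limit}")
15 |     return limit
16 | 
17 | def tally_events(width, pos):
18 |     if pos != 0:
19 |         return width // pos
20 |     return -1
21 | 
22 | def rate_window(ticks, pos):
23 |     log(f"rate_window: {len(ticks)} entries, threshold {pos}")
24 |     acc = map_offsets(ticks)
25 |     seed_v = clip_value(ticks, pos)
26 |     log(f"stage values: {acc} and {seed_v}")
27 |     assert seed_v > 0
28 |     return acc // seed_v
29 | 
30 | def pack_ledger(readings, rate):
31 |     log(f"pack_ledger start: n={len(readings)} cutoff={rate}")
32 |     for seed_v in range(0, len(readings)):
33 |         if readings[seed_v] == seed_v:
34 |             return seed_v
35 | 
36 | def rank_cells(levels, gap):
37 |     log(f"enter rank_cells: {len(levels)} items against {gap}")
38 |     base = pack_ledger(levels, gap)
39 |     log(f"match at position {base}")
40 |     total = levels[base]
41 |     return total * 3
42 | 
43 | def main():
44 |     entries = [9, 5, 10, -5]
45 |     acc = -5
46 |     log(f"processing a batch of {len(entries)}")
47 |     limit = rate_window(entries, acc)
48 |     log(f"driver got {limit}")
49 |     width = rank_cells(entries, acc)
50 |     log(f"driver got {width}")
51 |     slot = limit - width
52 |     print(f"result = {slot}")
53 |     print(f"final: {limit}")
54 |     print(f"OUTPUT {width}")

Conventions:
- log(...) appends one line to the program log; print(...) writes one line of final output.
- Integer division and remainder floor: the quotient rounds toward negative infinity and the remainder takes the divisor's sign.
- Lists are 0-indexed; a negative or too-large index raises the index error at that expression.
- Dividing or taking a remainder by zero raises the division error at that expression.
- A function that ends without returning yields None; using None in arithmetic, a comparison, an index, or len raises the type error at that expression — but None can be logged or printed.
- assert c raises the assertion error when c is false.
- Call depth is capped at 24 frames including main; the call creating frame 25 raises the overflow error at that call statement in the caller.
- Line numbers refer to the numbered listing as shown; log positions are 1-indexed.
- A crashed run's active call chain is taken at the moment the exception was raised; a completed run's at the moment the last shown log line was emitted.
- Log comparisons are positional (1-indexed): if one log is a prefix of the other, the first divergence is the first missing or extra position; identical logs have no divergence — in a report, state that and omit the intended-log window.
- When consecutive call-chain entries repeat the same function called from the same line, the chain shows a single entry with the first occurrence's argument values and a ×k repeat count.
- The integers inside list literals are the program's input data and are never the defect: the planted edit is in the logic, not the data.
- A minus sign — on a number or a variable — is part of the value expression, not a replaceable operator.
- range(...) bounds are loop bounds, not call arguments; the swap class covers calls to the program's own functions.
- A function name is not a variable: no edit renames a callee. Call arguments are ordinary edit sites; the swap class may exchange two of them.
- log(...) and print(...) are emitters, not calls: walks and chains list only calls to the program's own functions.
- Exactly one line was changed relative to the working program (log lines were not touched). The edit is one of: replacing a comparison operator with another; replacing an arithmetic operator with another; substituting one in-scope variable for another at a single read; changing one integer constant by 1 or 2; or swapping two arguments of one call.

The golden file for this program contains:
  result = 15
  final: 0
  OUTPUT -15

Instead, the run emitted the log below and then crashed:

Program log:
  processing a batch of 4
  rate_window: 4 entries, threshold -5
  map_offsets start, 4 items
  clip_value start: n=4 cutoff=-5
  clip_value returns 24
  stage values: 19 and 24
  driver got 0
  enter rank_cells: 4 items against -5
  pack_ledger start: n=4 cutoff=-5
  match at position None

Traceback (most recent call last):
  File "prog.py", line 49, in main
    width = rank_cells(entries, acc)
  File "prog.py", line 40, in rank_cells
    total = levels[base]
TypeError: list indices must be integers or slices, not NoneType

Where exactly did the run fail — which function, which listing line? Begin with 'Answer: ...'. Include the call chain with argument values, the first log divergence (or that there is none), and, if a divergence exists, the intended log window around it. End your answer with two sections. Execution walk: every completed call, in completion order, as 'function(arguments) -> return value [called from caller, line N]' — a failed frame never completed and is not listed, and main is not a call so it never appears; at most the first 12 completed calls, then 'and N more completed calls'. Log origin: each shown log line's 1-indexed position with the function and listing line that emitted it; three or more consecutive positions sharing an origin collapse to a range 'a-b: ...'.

Answer: the error was raised in rank_cells, line 40.
Key fact: The earliest visible damage is log position 10 — 'match at position None' rather than the intended 'match at position 3'.
Call chain: main -> rank_cells([9, 5, 10, -5], -5) (called at line 49).
First divergence: position 10; shown 'match at position None' vs intended 'match at position 3'.
Intended log window:
  8: enter rank_cells: 4 items against -5
  9: pack_ledger start: n=4 cutoff=-5
  10: match at position 3
  11: driver got -15
Execution walk:
  map_offsets([9, 5, 10, -5]) -> 19  [called from rate_window, line 24]
  clip_value([9, 5, 10, -5], -5) -> 24  [called from rate_window, line 25]
  rate_window([9, 5, 10, -5], -5) -> 0  [called from main, line 47]
  pack_ledger([9, 5, 10, -5], -5) -> None  [called from rank_cells, line 38]
Origin of each log line:
  1 — main, line 46
  2 — rate_window, line 23
  3 — map_offsets, line 2
  4 — clip_value, line 9
  5 — clip_value, line 14
  6 — rate_window, line 26
  7 — main, line 48
  8 — rank_cells, line 37
  9 — pack_ledger, line 31
  10 — rank_cells, line 39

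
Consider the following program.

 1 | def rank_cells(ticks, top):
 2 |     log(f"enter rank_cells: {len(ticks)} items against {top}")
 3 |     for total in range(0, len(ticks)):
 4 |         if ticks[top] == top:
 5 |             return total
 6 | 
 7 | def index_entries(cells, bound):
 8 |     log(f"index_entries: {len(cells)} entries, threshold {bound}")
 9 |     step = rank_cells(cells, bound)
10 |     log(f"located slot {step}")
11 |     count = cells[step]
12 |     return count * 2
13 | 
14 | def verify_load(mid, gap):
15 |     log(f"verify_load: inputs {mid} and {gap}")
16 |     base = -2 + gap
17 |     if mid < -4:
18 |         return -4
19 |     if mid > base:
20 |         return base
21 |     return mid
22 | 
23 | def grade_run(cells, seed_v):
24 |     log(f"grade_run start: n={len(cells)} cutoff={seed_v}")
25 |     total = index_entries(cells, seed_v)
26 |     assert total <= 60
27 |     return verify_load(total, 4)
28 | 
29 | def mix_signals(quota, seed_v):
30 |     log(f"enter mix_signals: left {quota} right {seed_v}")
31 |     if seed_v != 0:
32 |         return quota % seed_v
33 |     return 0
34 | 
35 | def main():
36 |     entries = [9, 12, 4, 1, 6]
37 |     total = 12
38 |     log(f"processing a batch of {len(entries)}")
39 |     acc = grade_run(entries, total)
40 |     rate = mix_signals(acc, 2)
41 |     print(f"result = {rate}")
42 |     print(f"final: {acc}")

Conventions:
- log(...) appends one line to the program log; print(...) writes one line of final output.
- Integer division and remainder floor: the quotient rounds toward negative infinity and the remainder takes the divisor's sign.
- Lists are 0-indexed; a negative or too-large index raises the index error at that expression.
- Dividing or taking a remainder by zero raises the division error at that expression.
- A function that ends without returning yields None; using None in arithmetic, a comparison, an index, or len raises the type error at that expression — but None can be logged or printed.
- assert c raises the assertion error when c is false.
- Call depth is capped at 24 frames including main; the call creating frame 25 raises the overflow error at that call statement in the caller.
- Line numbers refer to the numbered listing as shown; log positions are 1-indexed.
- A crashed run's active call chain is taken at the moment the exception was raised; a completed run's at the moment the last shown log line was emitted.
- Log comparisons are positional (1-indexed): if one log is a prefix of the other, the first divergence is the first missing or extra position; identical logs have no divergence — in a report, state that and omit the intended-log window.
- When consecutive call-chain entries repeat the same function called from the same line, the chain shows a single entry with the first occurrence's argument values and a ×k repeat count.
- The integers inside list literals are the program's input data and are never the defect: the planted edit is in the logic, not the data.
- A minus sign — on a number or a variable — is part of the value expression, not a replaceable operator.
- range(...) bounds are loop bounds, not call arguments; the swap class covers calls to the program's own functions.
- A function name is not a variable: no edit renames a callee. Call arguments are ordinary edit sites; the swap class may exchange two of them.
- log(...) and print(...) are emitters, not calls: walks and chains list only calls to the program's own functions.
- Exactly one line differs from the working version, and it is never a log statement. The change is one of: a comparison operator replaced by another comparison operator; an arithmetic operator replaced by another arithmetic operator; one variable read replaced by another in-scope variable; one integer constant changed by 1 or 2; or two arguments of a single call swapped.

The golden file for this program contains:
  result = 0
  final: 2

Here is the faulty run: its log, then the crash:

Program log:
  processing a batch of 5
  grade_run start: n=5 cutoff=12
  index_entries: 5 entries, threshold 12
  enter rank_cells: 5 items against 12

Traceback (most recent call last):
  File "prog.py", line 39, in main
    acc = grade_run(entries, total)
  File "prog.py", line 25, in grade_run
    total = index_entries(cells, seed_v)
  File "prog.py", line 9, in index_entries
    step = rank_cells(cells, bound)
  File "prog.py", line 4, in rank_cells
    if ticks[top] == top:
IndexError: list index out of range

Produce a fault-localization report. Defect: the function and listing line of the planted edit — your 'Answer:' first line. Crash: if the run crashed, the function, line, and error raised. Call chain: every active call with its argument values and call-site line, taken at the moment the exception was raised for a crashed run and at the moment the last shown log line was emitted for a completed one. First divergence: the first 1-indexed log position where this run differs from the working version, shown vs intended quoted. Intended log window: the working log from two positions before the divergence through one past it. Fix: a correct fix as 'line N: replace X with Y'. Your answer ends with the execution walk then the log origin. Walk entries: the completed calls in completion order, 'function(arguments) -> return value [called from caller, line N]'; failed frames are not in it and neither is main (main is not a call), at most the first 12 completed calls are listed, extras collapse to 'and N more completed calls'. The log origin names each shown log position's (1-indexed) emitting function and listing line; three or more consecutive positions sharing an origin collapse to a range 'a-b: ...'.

Answer: the defect is in rank_cells at line 4.
Core observation: A complete run would log 'located slot 1' next, but this one stopped at 4 lines.
Crash: rank_cells, line 4, IndexError.
Call chain: main -> grade_run([9, 12, 4, 1, 6], 12) (called at line 39) -> index_entries([9, 12, 4, 1, 6], 12) (called at line 25) -> rank_cells([9, 12, 4, 1, 6], 12) (called at line 9).
First divergence: position 5 (shown log ended at 4 lines; the working version continues: 'located slot 1').
Intended log window:
  3: index_entries: 5 entries, threshold 12
  4: enter rank_cells: 5 items against 12
  5: located slot 1
  6: verify_load: inputs 24 and 4
Execution walk:
  (no call completed)
Log line origins:
  1 — main, line 38
  2 — grade_run, line 24
  3 — index_entries, line 8
  4 — rank_cells, line 2
A correct fix: line 4: replace `ticks[top]` with `ticks[total]`.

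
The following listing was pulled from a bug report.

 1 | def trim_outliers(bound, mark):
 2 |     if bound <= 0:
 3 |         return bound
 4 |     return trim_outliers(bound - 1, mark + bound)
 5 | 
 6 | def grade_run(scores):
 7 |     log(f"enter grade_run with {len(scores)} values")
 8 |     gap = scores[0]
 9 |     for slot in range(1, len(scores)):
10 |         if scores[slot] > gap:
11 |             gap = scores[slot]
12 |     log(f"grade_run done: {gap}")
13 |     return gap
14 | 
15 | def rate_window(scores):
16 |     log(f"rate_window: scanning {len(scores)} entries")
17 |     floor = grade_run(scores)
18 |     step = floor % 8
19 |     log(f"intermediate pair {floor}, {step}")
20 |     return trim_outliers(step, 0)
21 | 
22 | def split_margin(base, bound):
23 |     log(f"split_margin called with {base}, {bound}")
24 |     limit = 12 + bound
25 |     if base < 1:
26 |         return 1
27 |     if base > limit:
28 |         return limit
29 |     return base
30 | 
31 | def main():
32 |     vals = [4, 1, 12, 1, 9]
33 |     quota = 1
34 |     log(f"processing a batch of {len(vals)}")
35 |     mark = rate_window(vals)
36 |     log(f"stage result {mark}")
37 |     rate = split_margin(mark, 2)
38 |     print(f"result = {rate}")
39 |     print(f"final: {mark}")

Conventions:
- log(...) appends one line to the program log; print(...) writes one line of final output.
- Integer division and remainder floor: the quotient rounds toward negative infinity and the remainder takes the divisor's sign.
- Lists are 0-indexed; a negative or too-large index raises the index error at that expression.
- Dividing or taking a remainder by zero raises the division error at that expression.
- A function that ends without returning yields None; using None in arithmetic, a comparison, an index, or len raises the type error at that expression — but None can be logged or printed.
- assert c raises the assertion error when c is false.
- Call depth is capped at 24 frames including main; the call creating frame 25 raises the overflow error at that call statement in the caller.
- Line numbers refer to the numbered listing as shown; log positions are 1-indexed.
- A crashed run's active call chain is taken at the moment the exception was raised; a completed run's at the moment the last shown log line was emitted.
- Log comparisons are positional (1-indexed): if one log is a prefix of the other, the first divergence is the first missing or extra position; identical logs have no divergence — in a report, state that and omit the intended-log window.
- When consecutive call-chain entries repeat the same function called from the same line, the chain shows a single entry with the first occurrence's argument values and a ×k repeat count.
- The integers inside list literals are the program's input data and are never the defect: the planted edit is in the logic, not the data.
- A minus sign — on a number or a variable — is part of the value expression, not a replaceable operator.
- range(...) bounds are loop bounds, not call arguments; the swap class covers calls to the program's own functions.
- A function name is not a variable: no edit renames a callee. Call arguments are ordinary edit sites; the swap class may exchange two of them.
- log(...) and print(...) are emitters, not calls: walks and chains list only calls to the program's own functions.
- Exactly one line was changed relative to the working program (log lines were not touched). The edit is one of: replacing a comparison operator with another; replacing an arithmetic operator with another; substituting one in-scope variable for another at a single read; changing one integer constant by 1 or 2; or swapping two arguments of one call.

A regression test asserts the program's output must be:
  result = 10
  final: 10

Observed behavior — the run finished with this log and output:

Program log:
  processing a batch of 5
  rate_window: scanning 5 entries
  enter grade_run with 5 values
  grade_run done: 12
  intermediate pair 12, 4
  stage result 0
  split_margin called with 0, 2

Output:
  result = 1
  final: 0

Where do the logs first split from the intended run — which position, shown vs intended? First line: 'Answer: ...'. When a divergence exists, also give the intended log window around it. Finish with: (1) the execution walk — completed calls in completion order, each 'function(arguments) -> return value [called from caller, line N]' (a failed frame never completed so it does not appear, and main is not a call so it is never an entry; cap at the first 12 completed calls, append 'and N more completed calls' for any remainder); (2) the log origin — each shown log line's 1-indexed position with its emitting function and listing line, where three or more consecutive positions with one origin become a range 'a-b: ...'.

Answer: position 6 — the shown line 'stage result 0' should read 'stage result 10'.
Intended log window:
  4: grade_run done: 12
  5: intermediate pair 12, 4
  6: stage result 10
  7: split_margin called with 10, 2
Execution walk:
  grade_run([4, 1, 12, 1, 9]) -> 12  [called from rate_window, line 17]
  trim_outliers(0, 10) -> 0  [called from trim_outliers, line 4]
  trim_outliers(1, 9) -> 0  [called from trim_outliers, line 4]
  trim_outliers(2, 7) -> 0  [called from trim_outliers, line 4]
  trim_outliers(3, 4) -> 0  [called from trim_outliers, line 4]
  trim_outliers(4, 0) -> 0  [called from rate_window, line 20]
  rate_window([4, 1, 12, 1, 9]) -> 0  [called from main, line 35]
  split_margin(0, 2) -> 1  [called from main, line 37]
Log origin:
  1: from main, line 34
  2: from rate_window, line 16
  3: from grade_run, line 7
  4: from grade_run, line 12
  5: from rate_window, line 19
  6: from main, line 36
  7: from split_margin, line 23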